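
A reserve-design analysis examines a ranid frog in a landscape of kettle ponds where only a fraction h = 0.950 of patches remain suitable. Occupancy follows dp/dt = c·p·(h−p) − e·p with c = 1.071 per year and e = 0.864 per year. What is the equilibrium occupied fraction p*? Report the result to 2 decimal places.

Setting dp/dt = 0 and dividing by p* gives c·(h−p*) = e.
So p* = h − e/c = 0.950 − 0.864/1.071 = 0.950 − 0.8067 = 0.1433.

0.14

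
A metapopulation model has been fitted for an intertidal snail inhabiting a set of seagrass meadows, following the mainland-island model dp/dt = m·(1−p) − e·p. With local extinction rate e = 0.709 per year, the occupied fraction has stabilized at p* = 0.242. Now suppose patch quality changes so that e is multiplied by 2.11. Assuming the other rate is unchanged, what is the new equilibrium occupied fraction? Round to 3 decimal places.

0.131

Balance m(1−p*) = e·p* gives m = e·p*/(1−p*) = 0.709×0.24200/0.75800 = 0.22636.
New p* = m/(m+e) = 0.22636/(0.22636+1.49599) = 0.13143.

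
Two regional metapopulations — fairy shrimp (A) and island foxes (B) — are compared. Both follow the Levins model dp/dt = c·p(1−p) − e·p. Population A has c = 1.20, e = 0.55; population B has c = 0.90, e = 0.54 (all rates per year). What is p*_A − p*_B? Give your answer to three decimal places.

0.142

A: p*_A = 1 − 0.55/1.20 = 0.5417.
B: p*_B = 1 − 0.54/0.90 = 0.4000.
p*_A − p*_B = 0.5417 − 0.4000 = 0.1417.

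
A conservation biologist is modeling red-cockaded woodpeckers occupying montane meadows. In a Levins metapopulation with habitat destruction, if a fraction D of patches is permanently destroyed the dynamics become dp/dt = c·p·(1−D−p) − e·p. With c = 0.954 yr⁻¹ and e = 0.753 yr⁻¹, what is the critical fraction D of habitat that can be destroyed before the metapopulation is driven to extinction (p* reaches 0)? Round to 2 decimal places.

The nontrivial equilibrium is p* = (1−D) − e/c; extinction occurs when this hits zero.
So D_crit = 1 − e/c = 1 − 0.753/0.954 = 1 − 0.7893 = 0.2107.
This equals the undisturbed p*, a classic result of Lande's extension.

0.21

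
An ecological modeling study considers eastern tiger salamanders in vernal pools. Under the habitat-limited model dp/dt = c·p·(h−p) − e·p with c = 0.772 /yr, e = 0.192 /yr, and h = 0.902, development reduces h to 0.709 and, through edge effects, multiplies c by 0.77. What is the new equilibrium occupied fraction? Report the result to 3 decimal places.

0.386

Before: p* = h − e/c = 0.902 − 0.192/0.772 = 0.902 − 0.2487 = 0.6533.
After: c = 0.59444, e = 0.192, h = 0.709; p* = 0.709 − 0.192/0.59444 = 0.3860.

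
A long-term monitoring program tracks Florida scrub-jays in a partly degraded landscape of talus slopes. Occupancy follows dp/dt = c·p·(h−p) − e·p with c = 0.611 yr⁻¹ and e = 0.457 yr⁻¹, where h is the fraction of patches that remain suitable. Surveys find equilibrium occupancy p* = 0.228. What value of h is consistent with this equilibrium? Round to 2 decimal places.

At equilibrium c(h−p*) = e, so h = p* + e/c.
h = 0.228 + 0.457/0.611 = 0.228 + 0.7480 = 0.9760.

0.98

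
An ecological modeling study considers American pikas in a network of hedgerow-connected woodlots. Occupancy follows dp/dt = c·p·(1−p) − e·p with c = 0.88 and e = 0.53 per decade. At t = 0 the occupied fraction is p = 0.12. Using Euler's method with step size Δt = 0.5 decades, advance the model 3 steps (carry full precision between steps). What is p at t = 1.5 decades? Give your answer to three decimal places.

0.167

Update rule: p ← p + [c·p·(1−p) − e·p]·Δt with Δt = 0.5.
t = 0.5: p = 0.12000 + (+0.01466) = 0.13466
t = 1: p = 0.13466 + (+0.01559) = 0.15025
t = 1.5: p = 0.15025 + (+0.01636) = 0.16661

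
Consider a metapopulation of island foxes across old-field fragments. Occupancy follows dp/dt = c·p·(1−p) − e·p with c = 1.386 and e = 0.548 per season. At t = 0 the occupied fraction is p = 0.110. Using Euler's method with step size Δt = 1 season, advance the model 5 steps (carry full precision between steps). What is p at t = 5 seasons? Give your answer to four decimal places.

Update rule: p ← p + [c·p·(1−p) − e·p]·Δt with Δt = 1.
step 1: Δp = +0.07541, p = 0.18541
step 2: Δp = +0.10773, p = 0.29314
step 3: Δp = +0.12655, p = 0.41969
step 4: Δp = +0.10757, p = 0.52726
step 5: Δp = +0.05653, p = 0.58379

0.5838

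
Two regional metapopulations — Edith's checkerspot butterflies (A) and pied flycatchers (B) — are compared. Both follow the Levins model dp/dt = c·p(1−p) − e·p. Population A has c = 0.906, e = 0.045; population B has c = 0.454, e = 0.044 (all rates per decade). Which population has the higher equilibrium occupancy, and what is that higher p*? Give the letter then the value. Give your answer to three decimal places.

A, 0.950

A: p*_A = 1 − 0.045/0.906 = 0.9503.
B: p*_B = 1 − 0.044/0.454 = 0.9031.
A is higher at 0.9503.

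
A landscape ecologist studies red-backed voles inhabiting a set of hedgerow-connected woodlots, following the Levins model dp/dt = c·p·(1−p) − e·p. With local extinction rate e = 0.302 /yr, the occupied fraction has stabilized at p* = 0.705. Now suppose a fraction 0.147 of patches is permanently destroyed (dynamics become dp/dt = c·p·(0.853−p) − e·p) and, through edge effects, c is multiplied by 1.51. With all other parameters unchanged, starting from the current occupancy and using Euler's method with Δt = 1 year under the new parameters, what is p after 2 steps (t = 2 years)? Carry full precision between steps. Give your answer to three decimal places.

Balance c(1−p*) = e gives c = e/(1 − 0.70500) = 0.302/0.29500 = 1.02373.
Starting from p₀ = 0.70500; update p ← p + (dp/dt)·Δt with the new parameters.
t = 1: p = 0.70500 + (-0.05162) = 0.65338
t = 2: p = 0.65338 + (+0.00430) = 0.65768

0.658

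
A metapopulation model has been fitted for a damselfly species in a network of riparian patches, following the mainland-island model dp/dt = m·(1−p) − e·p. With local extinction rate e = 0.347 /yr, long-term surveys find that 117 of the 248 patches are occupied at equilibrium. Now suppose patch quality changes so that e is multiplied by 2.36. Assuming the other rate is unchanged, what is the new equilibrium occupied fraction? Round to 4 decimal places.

Observed p* = 117/248 = 0.47177.
Balance m(1−p*) = e·p* gives m = e·p*/(1−p*) = 0.347×0.47177/0.52823 = 0.30991.
New p* = m/(m+e) = 0.30991/(0.30991+0.81892) = 0.27454.

0.2745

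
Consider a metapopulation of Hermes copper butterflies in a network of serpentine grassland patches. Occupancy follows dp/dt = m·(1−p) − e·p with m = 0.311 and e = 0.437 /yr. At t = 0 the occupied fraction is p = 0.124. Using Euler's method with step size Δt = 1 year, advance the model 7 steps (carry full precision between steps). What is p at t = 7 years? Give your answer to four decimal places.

Update rule: p ← p + [m·(1−p) − e·p]·Δt with Δt = 1.
t = 1: p = 0.12400 + (+0.21825) = 0.34225
t = 2: p = 0.34225 + (+0.05500) = 0.39725
t = 3: p = 0.39725 + (+0.01386) = 0.41111
t = 4: p = 0.41111 + (+0.00349) = 0.41460
t = 5: p = 0.41460 + (+0.00088) = 0.41548
t = 6: p = 0.41548 + (+0.00022) = 0.41570
t = 7: p = 0.41570 + (+0.00006) = 0.41576

0.4158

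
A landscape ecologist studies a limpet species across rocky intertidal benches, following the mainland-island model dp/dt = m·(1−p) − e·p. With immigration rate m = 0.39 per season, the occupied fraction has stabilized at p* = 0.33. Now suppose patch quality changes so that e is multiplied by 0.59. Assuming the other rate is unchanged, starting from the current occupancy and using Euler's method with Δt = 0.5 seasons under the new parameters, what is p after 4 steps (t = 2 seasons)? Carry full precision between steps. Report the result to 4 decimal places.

Balance m(1−p*) = e·p* gives e = m(1−p*)/p* = 0.39×0.67000/0.33000 = 0.79182.
Starting from p₀ = 0.33000; update p ← p + (dp/dt)·Δt with the new parameters.
step 1: Δp = +0.05357, p = 0.38357
step 2: Δp = +0.03061, p = 0.41418
step 3: Δp = +0.01749, p = 0.43167
step 4: Δp = +0.00999, p = 0.44166

0.4417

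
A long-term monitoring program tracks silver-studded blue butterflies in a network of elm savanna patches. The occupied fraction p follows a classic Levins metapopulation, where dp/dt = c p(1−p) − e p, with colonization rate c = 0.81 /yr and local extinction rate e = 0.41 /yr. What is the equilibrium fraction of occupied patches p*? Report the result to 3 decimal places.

0.494

Setting dp/dt = 0 and dividing through by p* gives c·(1−p*) = e.
So p* = 1 − e/c = 1 − 0.41/0.81 = 1 − 0.5062 = 0.4938.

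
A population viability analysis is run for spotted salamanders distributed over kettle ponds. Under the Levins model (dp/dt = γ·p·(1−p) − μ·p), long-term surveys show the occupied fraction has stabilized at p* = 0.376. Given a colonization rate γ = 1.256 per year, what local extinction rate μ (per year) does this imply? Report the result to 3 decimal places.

0.784

At equilibrium γ(1−p*) = μ.
μ = 1.256 × (1 − 0.376) = 1.256 × 0.6240 = 0.7837.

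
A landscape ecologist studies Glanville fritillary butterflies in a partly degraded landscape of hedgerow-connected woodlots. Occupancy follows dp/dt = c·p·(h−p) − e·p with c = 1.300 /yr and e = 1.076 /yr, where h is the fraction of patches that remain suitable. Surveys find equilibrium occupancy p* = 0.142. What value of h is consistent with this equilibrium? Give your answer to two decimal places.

0.97

At equilibrium c(h−p*) = e, so h = p* + e/c.
h = 0.142 + 1.076/1.300 = 0.142 + 0.8277 = 0.9697.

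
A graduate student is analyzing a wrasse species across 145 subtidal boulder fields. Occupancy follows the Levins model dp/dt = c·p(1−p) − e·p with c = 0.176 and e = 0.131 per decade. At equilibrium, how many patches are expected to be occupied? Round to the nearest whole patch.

37

p* = 1 − e/c = 1 − 0.131/0.176 = 0.2557.
Expected occupied patches = N × p* = 145 × 0.2557 = 37.07 ≈ 37.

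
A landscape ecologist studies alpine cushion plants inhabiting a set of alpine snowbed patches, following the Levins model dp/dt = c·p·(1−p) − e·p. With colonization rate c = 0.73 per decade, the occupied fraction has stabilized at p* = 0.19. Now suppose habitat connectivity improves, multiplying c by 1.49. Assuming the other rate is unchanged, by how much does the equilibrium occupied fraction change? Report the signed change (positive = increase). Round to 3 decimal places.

0.266

Balance c(1−p*) = e gives e = 0.73×(1 − 0.19000) = 0.59130.
New p* = 1 − e/c = 1 − 0.59130/1.08770 = 0.45638.
Δp* = 0.45638 − 0.19000 = +0.26638.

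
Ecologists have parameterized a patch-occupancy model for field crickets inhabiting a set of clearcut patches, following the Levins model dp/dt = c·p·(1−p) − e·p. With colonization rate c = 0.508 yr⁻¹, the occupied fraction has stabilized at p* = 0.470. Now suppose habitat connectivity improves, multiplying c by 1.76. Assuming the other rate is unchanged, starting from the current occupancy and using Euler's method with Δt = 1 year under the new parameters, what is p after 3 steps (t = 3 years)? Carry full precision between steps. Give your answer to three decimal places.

Balance c(1−p*) = e gives e = 0.508×(1 − 0.47000) = 0.26924.
Starting from p₀ = 0.47000; update p ← p + (dp/dt)·Δt with the new parameters.
  1  |  dp/dt·Δt = +0.096173  |  p_1 = 0.566173
  2  |  dp/dt·Δt = +0.067169  |  p_2 = 0.633341
  3  |  dp/dt·Δt = +0.037103  |  p_3 = 0.670444

0.670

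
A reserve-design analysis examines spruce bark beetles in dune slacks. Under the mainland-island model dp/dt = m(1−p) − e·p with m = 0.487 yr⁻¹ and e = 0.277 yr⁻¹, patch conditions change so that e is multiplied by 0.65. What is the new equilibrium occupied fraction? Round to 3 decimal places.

0.730

Before: p* = 0.487/(0.487+0.277) = 0.6374.
After: m = 0.487, e = 0.18005; p* = 0.487/0.6671 = 0.7301.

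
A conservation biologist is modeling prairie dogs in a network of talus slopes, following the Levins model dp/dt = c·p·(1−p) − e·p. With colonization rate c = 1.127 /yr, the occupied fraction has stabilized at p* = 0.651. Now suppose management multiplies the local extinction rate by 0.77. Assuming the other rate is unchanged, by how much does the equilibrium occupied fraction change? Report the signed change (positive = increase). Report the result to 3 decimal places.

0.080

Balance c(1−p*) = e gives e = 1.127×(1 − 0.65100) = 0.39332.
New p* = 1 − e/c = 1 − 0.30286/1.12700 = 0.73127.
Δp* = 0.73127 − 0.65100 = +0.08027.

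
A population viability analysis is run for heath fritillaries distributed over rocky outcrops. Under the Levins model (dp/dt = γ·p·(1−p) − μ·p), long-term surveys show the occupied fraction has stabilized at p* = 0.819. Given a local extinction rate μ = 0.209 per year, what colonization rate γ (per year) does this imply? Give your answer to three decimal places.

At equilibrium γ(1−p*) = μ, so γ = μ/(1−p*).
γ = 0.209/(1 − 0.819) = 0.209/0.1810 = 1.1547.

1.155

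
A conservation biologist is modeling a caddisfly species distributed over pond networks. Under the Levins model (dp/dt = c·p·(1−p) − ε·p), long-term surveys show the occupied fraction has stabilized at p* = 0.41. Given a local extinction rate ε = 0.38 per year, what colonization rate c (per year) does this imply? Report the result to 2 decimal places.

0.64

At equilibrium c(1−p*) = ε, so c = ε/(1−p*).
c = 0.38/(1 − 0.41) = 0.38/0.5900 = 0.6441.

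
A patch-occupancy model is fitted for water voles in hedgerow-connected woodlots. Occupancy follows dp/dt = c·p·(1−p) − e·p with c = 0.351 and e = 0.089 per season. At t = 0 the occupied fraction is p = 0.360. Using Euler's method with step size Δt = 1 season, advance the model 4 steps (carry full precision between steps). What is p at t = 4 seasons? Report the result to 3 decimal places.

Update rule: p ← p + [c·p·(1−p) − e·p]·Δt with Δt = 1.
  1  |  dp/dt·Δt = +0.048830  |  p_1 = 0.408830
  2  |  dp/dt·Δt = +0.048447  |  p_2 = 0.457277
  3  |  dp/dt·Δt = +0.046412  |  p_3 = 0.503689
  4  |  dp/dt·Δt = +0.042917  |  p_4 = 0.546606

0.547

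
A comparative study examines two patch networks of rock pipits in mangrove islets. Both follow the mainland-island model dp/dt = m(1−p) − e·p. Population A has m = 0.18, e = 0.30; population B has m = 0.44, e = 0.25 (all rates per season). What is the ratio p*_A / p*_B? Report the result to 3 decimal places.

0.588

A: p*_A = m/(m+e) = 0.18/0.4800 = 0.3750.
B: p*_B = 0.44/0.6900 = 0.6377.
p*_A / p*_B = 0.3750/0.6377 = 0.5881.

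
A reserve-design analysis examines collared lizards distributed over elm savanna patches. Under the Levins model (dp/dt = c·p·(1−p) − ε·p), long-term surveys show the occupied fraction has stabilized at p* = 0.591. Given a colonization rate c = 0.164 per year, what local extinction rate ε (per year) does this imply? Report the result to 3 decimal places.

0.067

At equilibrium c(1−p*) = ε.
ε = 0.164 × (1 − 0.591) = 0.164 × 0.4090 = 0.0671.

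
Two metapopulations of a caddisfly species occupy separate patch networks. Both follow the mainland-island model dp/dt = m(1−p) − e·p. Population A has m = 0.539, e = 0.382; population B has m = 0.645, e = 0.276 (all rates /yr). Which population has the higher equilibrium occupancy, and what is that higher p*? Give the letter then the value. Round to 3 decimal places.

B, 0.700

A: p*_A = m/(m+e) = 0.539/0.9210 = 0.5852.
B: p*_B = 0.645/0.9210 = 0.7003.
B is higher at 0.7003.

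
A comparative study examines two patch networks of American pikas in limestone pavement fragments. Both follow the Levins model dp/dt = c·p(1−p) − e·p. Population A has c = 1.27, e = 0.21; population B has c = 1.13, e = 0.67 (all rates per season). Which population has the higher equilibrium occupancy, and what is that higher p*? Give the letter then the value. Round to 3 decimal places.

A: p*_A = 1 − 0.21/1.27 = 0.8346.
B: p*_B = 1 − 0.67/1.13 = 0.4071.
A is higher at 0.8346.

A, 0.835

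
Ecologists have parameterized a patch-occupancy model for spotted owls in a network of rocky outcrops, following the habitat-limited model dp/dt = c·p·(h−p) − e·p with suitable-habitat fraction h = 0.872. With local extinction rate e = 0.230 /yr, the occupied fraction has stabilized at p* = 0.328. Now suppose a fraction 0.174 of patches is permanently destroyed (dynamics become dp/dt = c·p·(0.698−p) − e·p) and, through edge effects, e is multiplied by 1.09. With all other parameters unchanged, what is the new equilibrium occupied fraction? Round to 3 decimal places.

Balance c(h−p*) = e gives c = e/(0.872 − 0.32800) = 0.230/0.54400 = 0.42279.
New p* = 0.698 − e/c = 0.698 − 0.25070/0.42279 = 0.10503.

0.105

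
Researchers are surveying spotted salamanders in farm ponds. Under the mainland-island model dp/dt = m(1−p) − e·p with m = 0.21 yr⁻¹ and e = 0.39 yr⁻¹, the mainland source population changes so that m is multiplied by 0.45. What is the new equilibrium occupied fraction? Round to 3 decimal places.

Before: p* = 0.21/(0.21+0.39) = 0.3500.
After: m = 0.0945, e = 0.39; p* = 0.0945/0.4845 = 0.1950.

0.195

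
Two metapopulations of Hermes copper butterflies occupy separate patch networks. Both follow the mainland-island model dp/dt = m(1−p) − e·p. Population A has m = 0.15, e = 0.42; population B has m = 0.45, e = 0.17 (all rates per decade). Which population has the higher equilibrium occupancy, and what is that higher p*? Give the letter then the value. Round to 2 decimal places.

B, 0.73

A: p*_A = m/(m+e) = 0.15/0.5700 = 0.2632.
B: p*_B = 0.45/0.6200 = 0.7258.
B is higher at 0.7258.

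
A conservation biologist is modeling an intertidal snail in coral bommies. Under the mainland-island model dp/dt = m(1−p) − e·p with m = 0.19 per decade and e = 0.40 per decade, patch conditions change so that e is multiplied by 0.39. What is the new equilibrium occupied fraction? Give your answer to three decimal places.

Before: p* = 0.19/(0.19+0.40) = 0.3220.
After: m = 0.19, e = 0.156; p* = 0.19/0.3460 = 0.5491.

0.549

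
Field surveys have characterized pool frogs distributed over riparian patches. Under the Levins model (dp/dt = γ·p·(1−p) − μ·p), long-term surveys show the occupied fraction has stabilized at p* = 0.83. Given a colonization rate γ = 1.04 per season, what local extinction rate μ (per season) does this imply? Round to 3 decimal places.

0.177

At equilibrium γ(1−p*) = μ.
μ = 1.04 × (1 − 0.83) = 1.04 × 0.1700 = 0.1768.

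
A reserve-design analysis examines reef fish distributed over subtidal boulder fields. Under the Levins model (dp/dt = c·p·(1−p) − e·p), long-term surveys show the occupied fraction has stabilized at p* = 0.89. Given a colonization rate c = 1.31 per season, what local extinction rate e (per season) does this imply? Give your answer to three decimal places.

0.144

At equilibrium c(1−p*) = e.
e = 1.31 × (1 − 0.89) = 1.31 × 0.1100 = 0.1441.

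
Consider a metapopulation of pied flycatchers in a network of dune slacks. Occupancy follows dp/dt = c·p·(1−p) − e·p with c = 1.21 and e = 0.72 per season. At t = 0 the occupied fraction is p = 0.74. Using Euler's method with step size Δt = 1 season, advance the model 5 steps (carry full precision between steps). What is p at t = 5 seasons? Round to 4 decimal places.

0.4070

Update rule: p ← p + [c·p·(1−p) − e·p]·Δt with Δt = 1.
t = 1: p = 0.74000 + (-0.30000) = 0.44000
t = 2: p = 0.44000 + (-0.01866) = 0.42135
t = 3: p = 0.42135 + (-0.00835) = 0.41299
t = 4: p = 0.41299 + (-0.00401) = 0.40898
t = 5: p = 0.40898 + (-0.00199) = 0.40699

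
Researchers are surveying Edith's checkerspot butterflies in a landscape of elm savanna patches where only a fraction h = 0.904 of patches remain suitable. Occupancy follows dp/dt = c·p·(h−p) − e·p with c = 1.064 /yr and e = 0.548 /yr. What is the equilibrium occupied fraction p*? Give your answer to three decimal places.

0.389

Setting dp/dt = 0 and dividing by p* gives c·(h−p*) = e.
So p* = h − e/c = 0.904 − 0.548/1.064 = 0.904 − 0.5150 = 0.3890.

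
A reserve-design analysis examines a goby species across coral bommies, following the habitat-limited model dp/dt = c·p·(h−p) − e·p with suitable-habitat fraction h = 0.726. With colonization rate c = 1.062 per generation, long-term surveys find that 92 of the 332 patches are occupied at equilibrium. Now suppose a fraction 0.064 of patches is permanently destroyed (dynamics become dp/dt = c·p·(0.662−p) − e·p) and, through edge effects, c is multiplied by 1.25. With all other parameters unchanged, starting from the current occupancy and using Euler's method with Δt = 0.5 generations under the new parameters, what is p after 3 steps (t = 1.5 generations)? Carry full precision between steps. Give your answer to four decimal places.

Observed p* = 92/332 = 0.27711.
Balance c(h−p*) = e gives e = 1.062×(0.726 − 0.27711) = 0.47672.
Starting from p₀ = 0.27711; update p ← p + (dp/dt)·Δt with the new parameters.
t = 0.5: p = 0.27711 + (+0.00474) = 0.28185
t = 1: p = 0.28185 + (+0.00394) = 0.28579
t = 1.5: p = 0.28579 + (+0.00324) = 0.28903

0.2890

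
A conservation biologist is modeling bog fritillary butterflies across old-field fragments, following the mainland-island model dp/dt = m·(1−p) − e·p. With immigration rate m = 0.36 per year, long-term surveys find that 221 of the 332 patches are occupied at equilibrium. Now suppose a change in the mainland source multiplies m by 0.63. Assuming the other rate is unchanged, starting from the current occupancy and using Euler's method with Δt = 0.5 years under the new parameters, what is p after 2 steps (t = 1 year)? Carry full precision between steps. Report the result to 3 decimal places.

0.626

Observed p* = 221/332 = 0.66566.
Balance m(1−p*) = e·p* gives e = m(1−p*)/p* = 0.36×0.33434/0.66566 = 0.18081.
Starting from p₀ = 0.66566; update p ← p + (dp/dt)·Δt with the new parameters.
t = 0.5: p = 0.66566 + (-0.02227) = 0.64340
t = 1: p = 0.64340 + (-0.01773) = 0.62567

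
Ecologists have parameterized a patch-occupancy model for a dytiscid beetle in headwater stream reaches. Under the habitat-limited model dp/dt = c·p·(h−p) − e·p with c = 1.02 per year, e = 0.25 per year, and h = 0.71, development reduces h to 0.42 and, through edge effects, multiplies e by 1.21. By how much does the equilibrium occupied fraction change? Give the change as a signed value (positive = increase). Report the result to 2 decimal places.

Before: p* = h − e/c = 0.71 − 0.25/1.02 = 0.71 − 0.2451 = 0.4649.
After: c = 1.02, e = 0.3025, h = 0.42; p* = 0.42 − 0.3025/1.02 = 0.1234.
Δp* = 0.1234 − 0.4649 = -0.3415.

-0.34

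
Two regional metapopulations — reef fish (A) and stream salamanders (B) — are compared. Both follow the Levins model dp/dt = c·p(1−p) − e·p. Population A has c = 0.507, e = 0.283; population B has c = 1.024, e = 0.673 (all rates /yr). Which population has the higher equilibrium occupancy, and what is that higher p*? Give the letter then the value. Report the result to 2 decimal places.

A, 0.44

A: p*_A = 1 − 0.283/0.507 = 0.4418.
B: p*_B = 1 − 0.673/1.024 = 0.3428.
A is higher at 0.4418.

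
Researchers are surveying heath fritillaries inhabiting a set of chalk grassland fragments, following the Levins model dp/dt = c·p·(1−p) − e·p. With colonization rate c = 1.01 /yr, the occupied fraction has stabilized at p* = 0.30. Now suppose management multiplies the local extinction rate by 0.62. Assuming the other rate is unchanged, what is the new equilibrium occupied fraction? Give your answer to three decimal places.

0.566

Balance c(1−p*) = e gives e = 1.01×(1 − 0.30000) = 0.70700.
New p* = 1 − e/c = 1 − 0.43834/1.01000 = 0.56600.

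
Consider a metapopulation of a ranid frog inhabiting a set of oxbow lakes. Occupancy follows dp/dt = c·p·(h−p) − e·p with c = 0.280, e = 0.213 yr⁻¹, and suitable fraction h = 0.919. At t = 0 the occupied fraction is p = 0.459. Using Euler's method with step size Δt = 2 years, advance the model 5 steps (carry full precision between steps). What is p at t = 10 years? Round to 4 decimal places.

Update rule: p ← p + [c·p·(h−p) − e·p]·Δt with Δt = 2.
  1  |  dp/dt·Δt = -0.077296  |  p_1 = 0.381704
  2  |  dp/dt·Δt = -0.047757  |  p_2 = 0.333948
  3  |  dp/dt·Δt = -0.032851  |  p_3 = 0.301097
  4  |  dp/dt·Δt = -0.024080  |  p_4 = 0.277017
  5  |  dp/dt·Δt = -0.018419  |  p_5 = 0.258598

0.2586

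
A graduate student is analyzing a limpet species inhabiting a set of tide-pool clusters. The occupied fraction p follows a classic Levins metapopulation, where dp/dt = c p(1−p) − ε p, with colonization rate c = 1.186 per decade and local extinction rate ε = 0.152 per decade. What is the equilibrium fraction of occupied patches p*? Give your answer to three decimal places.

0.872

At equilibrium, colonization balances extinction: c·p*·(1−p*) = ε·p*.
So p* = 1 − ε/c = 1 − 0.152/1.186 = 1 − 0.1282 = 0.8718.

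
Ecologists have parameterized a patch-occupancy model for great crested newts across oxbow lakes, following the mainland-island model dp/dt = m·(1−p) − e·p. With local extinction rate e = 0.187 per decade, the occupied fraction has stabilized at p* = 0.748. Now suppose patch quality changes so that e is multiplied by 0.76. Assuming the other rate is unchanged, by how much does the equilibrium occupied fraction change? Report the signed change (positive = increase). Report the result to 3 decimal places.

Balance m(1−p*) = e·p* gives m = e·p*/(1−p*) = 0.187×0.74800/0.25200 = 0.55506.
New p* = m/(m+e) = 0.55506/(0.55506+0.14212) = 0.79615.
Δp* = 0.79615 − 0.74800 = +0.04815.

0.048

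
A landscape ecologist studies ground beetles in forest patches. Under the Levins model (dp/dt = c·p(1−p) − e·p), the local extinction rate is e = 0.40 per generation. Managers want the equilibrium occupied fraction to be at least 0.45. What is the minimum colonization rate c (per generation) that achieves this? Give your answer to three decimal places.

0.727

p* = 1 − e/c ≥ 0.45 requires e/c ≤ 0.5500, i.e. c ≥ e/0.5500.
c_min = 0.40/0.5500 = 0.7273.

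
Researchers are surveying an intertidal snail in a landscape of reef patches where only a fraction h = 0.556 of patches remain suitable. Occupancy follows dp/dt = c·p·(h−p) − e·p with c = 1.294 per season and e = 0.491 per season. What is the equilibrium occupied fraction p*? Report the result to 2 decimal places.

Setting dp/dt = 0 and dividing by p* gives c·(h−p*) = e.
So p* = h − e/c = 0.556 − 0.491/1.294 = 0.556 − 0.3794 = 0.1766.

0.18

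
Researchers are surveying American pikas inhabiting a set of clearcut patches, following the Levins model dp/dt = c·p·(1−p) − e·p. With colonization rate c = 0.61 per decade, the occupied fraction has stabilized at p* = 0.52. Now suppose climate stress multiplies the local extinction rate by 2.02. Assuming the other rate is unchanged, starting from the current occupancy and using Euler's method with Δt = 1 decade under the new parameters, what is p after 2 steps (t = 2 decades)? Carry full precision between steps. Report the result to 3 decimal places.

Balance c(1−p*) = e gives e = 0.61×(1 − 0.52000) = 0.29280.
Starting from p₀ = 0.52000; update p ← p + (dp/dt)·Δt with the new parameters.
  1  |  dp/dt·Δt = -0.155301  |  p_1 = 0.364699
  2  |  dp/dt·Δt = -0.074370  |  p_2 = 0.290329

0.290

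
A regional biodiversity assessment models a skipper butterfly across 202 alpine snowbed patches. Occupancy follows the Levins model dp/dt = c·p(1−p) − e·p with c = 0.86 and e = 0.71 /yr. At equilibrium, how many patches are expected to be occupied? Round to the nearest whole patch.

35

p* = 1 − e/c = 1 − 0.71/0.86 = 0.1744.
Expected occupied patches = N × p* = 202 × 0.1744 = 35.23 ≈ 35.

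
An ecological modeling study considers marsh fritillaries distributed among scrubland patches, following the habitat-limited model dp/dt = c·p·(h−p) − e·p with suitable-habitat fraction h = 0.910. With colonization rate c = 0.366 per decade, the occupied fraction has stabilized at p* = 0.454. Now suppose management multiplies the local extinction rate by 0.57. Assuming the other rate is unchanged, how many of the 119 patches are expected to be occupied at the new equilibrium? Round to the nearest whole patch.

Balance c(h−p*) = e gives e = 0.366×(0.91 − 0.45400) = 0.16690.
New p* = 0.91 − e/c = 0.91 − 0.09513/0.36600 = 0.65008.
Expected occupied = 119 × 0.65008 = 77.36 ≈ 77.

77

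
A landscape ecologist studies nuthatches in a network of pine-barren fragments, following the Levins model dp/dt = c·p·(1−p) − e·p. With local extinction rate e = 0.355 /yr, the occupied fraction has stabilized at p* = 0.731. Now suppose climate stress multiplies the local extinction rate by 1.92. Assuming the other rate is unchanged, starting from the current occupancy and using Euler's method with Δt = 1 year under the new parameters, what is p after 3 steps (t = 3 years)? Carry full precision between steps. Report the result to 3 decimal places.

0.485

Balance c(1−p*) = e gives c = e/(1 − 0.73100) = 0.355/0.26900 = 1.31970.
Starting from p₀ = 0.73100; update p ← p + (dp/dt)·Δt with the new parameters.
  1  |  dp/dt·Δt = -0.238745  |  p_1 = 0.492255
  2  |  dp/dt·Δt = -0.005675  |  p_2 = 0.486581
  3  |  dp/dt·Δt = -0.001965  |  p_3 = 0.484615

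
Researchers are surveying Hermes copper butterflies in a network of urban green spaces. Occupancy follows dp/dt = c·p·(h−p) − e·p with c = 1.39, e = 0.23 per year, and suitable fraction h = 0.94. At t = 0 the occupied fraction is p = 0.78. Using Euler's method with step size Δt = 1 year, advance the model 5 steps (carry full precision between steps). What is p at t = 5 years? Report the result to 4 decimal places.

0.7745

Update rule: p ← p + [c·p·(h−p) − e·p]·Δt with Δt = 1.
step 1: Δp = -0.00593, p = 0.77407
step 2: Δp = +0.00050, p = 0.77457
step 3: Δp = -0.00004, p = 0.77453
step 4: Δp = +0.00000, p = 0.77453
step 5: Δp = -0.00000, p = 0.77453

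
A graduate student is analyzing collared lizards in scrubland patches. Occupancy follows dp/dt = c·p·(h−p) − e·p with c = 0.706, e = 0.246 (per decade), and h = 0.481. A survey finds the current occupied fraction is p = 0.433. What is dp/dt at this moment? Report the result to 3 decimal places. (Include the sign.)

-0.092

Colonization term: c·p·(h−p) = 0.706×0.433×0.0480 = 0.01467.
Extinction term: e·p = 0.10652.
dp/dt = 0.01467 − 0.10652 = -0.09184.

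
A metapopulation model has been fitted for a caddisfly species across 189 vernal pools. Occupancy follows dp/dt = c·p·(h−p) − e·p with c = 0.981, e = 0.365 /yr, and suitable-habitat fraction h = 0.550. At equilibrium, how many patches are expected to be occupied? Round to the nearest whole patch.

34

p* = h − e/c = 0.550 − 0.3721 = 0.1779.
Expected occupied patches = N × p* = 189 × 0.1779 = 33.63 ≈ 34.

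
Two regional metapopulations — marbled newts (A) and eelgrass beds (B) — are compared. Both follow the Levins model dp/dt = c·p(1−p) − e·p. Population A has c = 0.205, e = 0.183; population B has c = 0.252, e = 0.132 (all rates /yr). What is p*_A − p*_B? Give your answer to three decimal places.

A: p*_A = 1 − 0.183/0.205 = 0.1073.
B: p*_B = 1 − 0.132/0.252 = 0.4762.
p*_A − p*_B = 0.1073 − 0.4762 = -0.3689.

-0.369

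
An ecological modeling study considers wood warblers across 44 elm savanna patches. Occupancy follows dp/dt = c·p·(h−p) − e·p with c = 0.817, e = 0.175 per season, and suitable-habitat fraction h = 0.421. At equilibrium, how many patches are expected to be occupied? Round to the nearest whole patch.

p* = h − e/c = 0.421 − 0.2142 = 0.2068.
Expected occupied patches = N × p* = 44 × 0.2068 = 9.10 ≈ 9.

9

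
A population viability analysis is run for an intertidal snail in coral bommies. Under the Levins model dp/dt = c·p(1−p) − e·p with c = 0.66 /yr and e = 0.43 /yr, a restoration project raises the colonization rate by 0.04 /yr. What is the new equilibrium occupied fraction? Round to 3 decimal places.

0.386

Before: p* = 1 − 0.43/0.66 = 0.3485.
After the change, c = 0.7, e = 0.43, so p* = 1 − 0.43/0.7 = 0.3857.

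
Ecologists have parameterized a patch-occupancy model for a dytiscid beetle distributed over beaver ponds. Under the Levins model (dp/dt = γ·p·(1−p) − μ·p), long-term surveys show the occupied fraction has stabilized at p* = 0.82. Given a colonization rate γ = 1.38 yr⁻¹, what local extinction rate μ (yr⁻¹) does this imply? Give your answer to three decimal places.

At equilibrium γ(1−p*) = μ.
μ = 1.38 × (1 − 0.82) = 1.38 × 0.1800 = 0.2484.

0.248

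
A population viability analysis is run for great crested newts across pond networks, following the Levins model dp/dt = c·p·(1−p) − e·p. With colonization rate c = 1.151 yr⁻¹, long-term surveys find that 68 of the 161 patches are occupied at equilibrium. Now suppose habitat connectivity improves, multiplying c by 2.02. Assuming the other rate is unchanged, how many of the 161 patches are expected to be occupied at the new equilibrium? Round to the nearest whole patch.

Observed p* = 68/161 = 0.42236.
Balance c(1−p*) = e gives e = 1.151×(1 − 0.42236) = 0.66486.
New p* = 1 − e/c = 1 − 0.66486/2.32502 = 0.71404.
Expected occupied = 161 × 0.71404 = 114.96 ≈ 115.

115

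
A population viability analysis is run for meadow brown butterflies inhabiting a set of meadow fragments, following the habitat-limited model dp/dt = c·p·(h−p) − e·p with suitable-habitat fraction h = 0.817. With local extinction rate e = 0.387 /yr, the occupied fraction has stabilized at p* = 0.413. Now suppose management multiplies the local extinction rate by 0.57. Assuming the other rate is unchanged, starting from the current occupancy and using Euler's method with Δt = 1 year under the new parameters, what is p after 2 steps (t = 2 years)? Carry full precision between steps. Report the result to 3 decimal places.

Balance c(h−p*) = e gives c = e/(0.817 − 0.41300) = 0.387/0.40400 = 0.95792.
Starting from p₀ = 0.41300; update p ← p + (dp/dt)·Δt with the new parameters.
step 1: Δp = +0.06873, p = 0.48173
step 2: Δp = +0.04845, p = 0.53018

0.530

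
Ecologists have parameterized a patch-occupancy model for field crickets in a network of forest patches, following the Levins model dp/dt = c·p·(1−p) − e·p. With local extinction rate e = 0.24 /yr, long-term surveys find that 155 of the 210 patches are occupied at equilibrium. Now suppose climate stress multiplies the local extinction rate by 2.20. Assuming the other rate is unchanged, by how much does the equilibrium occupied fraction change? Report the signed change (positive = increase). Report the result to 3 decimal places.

Observed p* = 155/210 = 0.73810.
Balance c(1−p*) = e gives c = e/(1 − 0.73810) = 0.24/0.26190 = 0.91638.
New p* = 1 − e/c = 1 − 0.52800/0.91638 = 0.42382.
Δp* = 0.42382 − 0.73810 = -0.31428.

-0.314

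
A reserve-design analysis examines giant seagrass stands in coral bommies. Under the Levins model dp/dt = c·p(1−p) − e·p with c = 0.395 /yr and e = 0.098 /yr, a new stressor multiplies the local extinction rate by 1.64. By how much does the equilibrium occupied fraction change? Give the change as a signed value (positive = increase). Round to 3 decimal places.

-0.159

Before: p* = 1 − 0.098/0.395 = 0.7519.
After the change, c = 0.395, e = 0.16072, so p* = 1 − 0.16072/0.395 = 0.5931.
Δp* = 0.5931 − 0.7519 = -0.1588.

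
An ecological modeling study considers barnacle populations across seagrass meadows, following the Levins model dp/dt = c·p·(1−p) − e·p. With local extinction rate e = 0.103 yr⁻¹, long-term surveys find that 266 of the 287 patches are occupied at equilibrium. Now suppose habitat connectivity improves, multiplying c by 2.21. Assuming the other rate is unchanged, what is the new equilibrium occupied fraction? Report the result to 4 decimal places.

Observed p* = 266/287 = 0.92683.
Balance c(1−p*) = e gives c = e/(1 − 0.92683) = 0.103/0.07317 = 1.40768.
New p* = 1 − e/c = 1 − 0.10300/3.11097 = 0.96689.

0.9669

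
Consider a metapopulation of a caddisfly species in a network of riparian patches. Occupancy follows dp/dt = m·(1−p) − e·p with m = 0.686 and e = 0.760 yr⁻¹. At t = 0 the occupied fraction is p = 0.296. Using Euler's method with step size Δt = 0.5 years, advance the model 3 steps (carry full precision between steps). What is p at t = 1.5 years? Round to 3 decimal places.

Update rule: p ← p + [m·(1−p) − e·p]·Δt with Δt = 0.5.
t = 0.5: p = 0.29600 + (+0.12899) = 0.42499
t = 1: p = 0.42499 + (+0.03573) = 0.46072
t = 1.5: p = 0.46072 + (+0.00990) = 0.47062

0.471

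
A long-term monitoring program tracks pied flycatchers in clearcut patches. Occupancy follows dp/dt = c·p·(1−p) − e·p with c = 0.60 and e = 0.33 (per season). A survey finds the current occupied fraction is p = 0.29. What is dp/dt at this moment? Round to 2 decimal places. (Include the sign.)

Colonization term: c·p·(1−p) = 0.60×0.29×0.7100 = 0.12354.
Extinction term: e·p = 0.09570.
dp/dt = 0.12354 − 0.09570 = 0.02784.

0.03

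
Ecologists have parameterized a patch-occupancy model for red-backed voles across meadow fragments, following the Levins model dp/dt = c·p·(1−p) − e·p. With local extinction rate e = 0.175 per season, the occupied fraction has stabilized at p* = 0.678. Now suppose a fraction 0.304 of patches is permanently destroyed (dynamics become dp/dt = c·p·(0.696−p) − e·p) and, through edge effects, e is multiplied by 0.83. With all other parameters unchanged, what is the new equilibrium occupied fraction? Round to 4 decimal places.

0.4287

Balance c(1−p*) = e gives c = e/(1 − 0.67800) = 0.175/0.32200 = 0.54348.
New p* = 0.696 − e/c = 0.696 − 0.14525/0.54348 = 0.42874.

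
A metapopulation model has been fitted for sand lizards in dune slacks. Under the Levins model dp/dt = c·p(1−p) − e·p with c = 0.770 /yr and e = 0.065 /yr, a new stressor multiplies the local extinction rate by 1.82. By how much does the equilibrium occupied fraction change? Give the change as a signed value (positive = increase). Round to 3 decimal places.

Before: p* = 1 − 0.065/0.770 = 0.9156.
After the change, c = 0.77, e = 0.1183, so p* = 1 − 0.1183/0.77 = 0.8464.
Δp* = 0.8464 − 0.9156 = -0.0692.

-0.069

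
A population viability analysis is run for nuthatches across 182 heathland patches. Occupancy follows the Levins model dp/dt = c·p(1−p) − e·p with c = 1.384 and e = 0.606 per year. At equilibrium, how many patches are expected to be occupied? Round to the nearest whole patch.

p* = 1 − e/c = 1 − 0.606/1.384 = 0.5621.
Expected occupied patches = N × p* = 182 × 0.5621 = 102.31 ≈ 102.

102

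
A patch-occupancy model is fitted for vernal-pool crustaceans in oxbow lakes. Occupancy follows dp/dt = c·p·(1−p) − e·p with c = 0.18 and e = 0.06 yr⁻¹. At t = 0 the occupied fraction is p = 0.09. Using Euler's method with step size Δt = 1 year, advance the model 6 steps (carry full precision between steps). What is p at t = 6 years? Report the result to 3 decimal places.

Update rule: p ← p + [c·p·(1−p) − e·p]·Δt with Δt = 1.
t = 1: p = 0.09000 + (+0.00934) = 0.09934
t = 2: p = 0.09934 + (+0.01014) = 0.10949
t = 3: p = 0.10949 + (+0.01098) = 0.12047
t = 4: p = 0.12047 + (+0.01184) = 0.13231
t = 5: p = 0.13231 + (+0.01273) = 0.14504
t = 6: p = 0.14504 + (+0.01362) = 0.15866

0.159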